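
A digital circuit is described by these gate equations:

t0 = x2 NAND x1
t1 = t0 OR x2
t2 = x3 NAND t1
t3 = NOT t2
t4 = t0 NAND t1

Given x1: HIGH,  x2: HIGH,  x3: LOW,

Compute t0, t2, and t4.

t0 = LOW  t2 = HIGH  t4 = HIGH

t0 = x2 NAND x1 = HIGH NAND HIGH = LOW
t1 = t0 OR x2 = LOW OR HIGH = HIGH
t2 = x3 NAND t1 = LOW NAND HIGH = HIGH
t4 = t0 NAND t1 = LOW NAND HIGH = HIGH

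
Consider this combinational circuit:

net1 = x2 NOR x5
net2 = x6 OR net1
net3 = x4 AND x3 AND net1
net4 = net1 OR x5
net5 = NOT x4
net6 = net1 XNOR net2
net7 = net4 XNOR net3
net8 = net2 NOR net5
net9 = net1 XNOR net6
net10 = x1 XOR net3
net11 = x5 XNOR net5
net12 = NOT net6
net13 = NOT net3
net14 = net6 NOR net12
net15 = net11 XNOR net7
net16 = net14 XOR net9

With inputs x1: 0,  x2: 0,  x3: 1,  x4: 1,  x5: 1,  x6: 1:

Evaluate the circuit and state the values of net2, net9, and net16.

net1 = x2 NOR x5 = 0 NOR 1 = 0
net2 = x6 OR net1 = 1 OR 0 = 1
net6 = net1 XNOR net2 = 0 XNOR 1 = 0
net9 = net1 XNOR net6 = 0 XNOR 0 = 1
net12 = NOT net6 = NOT 0 = 1
net14 = net6 NOR net12 = 0 NOR 1 = 0
net16 = net14 XOR net9 = 0 XOR 1 = 1

net2 = 1, net9 = 1, net16 = 1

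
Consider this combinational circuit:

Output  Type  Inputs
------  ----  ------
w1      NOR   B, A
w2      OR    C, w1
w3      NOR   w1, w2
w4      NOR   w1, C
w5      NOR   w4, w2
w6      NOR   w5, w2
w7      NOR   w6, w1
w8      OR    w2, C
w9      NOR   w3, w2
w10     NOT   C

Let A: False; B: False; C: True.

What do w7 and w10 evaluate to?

w7 = False, w10 = False

w1 = B NOR A = False NOR False = True
w2 = C OR w1 = True OR True = True
w4 = w1 NOR C = True NOR True = False
w5 = w4 NOR w2 = False NOR True = False
w6 = w5 NOR w2 = False NOR True = False
w7 = w6 NOR w1 = False NOR True = False
w10 = NOT C = NOT True = False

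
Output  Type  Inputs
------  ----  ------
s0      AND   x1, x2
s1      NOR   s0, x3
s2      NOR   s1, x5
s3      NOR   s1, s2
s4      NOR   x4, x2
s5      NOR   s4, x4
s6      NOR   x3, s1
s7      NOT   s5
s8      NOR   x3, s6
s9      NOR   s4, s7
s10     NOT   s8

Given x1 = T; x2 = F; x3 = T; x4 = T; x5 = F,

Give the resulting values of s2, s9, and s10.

s0 = x1 AND x2 = T AND F = F
s1 = s0 NOR x3 = F NOR T = F
s2 = s1 NOR x5 = F NOR F = T
s4 = x4 NOR x2 = T NOR F = F
s5 = s4 NOR x4 = F NOR T = F
s6 = x3 NOR s1 = T NOR F = F
s7 = NOT s5 = NOT F = T
s8 = x3 NOR s6 = T NOR F = F
s9 = s4 NOR s7 = F NOR T = F
s10 = NOT s8 = NOT F = T

s2 = T; s9 = F; s10 = T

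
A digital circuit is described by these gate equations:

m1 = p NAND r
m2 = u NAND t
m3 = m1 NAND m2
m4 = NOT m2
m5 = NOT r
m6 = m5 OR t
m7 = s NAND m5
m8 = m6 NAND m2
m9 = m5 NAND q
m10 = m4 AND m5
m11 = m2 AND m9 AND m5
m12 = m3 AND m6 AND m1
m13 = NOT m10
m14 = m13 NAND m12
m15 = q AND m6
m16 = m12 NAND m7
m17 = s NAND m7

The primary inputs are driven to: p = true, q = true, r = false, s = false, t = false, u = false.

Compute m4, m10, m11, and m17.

m2 = u NAND t = false NAND false = true
m4 = NOT m2 = NOT true = false
m5 = NOT r = NOT false = true
m7 = s NAND m5 = false NAND true = true
m9 = m5 NAND q = true NAND true = false
m10 = m4 AND m5 = false AND true = false
m11 = m2 AND m9 AND m5 = true AND false AND true = false
m17 = s NAND m7 = false NAND true = true

m4 = false; m10 = false; m11 = false; m17 = true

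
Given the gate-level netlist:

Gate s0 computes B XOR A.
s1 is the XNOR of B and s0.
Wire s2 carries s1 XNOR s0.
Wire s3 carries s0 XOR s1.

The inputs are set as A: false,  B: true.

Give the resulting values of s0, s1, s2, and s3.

s0 = B XOR A = true XOR false = true
s1 = B XNOR s0 = true XNOR true = true
s2 = s1 XNOR s0 = true XNOR true = true
s3 = s0 XOR s1 = true XOR true = false

s0 = true; s1 = true; s2 = true; s3 = false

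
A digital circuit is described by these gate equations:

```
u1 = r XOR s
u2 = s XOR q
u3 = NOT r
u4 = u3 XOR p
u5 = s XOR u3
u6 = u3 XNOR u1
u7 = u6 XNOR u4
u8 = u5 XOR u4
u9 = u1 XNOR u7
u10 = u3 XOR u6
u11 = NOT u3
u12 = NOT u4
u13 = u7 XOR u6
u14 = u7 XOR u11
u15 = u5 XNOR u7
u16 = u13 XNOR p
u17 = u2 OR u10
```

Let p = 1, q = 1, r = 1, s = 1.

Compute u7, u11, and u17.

u7 = 1; u11 = 1; u17 = 1

u1 = r XOR s = 1 XOR 1 = 0
u2 = s XOR q = 1 XOR 1 = 0
u3 = NOT r = NOT 1 = 0
u4 = u3 XOR p = 0 XOR 1 = 1
u6 = u3 XNOR u1 = 0 XNOR 0 = 1
u7 = u6 XNOR u4 = 1 XNOR 1 = 1
u10 = u3 XOR u6 = 0 XOR 1 = 1
u11 = NOT u3 = NOT 0 = 1
u17 = u2 OR u10 = 0 OR 1 = 1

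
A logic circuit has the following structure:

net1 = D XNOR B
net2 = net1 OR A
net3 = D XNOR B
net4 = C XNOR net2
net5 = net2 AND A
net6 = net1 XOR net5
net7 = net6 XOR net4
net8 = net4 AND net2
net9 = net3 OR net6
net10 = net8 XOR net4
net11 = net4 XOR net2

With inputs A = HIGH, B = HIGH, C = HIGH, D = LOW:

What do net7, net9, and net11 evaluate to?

net7 = LOW; net9 = HIGH; net11 = LOW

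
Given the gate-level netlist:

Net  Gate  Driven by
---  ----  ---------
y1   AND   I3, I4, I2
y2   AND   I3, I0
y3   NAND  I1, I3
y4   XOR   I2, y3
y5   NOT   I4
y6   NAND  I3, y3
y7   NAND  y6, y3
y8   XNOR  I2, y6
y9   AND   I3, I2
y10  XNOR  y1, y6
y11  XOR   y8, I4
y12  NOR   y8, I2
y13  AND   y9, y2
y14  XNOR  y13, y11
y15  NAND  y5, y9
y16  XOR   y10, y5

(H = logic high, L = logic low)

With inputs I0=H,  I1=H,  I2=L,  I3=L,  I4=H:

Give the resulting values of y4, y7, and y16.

y1 = I3 AND I4 AND I2 = L AND H AND L = L
y3 = I1 NAND I3 = H NAND L = H
y4 = I2 XOR y3 = L XOR H = H
y5 = NOT I4 = NOT H = L
y6 = I3 NAND y3 = L NAND H = H
y7 = y6 NAND y3 = H NAND H = L
y10 = y1 XNOR y6 = L XNOR H = L
y16 = y10 XOR y5 = L XOR L = L

y4 = H; y7 = L; y16 = L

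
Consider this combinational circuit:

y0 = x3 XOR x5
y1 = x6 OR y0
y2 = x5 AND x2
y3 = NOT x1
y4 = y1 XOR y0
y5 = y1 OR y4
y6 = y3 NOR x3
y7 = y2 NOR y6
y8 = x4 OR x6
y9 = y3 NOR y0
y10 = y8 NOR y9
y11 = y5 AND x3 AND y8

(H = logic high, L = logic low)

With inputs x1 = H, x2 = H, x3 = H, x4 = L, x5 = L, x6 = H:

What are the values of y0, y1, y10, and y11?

y0 = H, y1 = H, y10 = L, y11 = H

y0 = x3 XOR x5 = H XOR L = H
y1 = x6 OR y0 = H OR H = H
y3 = NOT x1 = NOT H = L
y4 = y1 XOR y0 = H XOR H = L
y5 = y1 OR y4 = H OR L = H
y8 = x4 OR x6 = L OR H = H
y9 = y3 NOR y0 = L NOR H = L
y10 = y8 NOR y9 = H NOR L = L
y11 = y5 AND x3 AND y8 = H AND H AND H = H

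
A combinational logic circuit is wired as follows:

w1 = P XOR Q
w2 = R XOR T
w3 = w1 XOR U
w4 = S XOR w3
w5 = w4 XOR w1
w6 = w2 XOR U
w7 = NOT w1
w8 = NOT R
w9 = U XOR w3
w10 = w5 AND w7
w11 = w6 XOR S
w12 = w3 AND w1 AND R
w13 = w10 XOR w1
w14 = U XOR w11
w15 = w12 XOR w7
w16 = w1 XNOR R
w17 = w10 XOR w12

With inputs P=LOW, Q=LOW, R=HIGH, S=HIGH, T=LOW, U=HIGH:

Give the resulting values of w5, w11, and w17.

w5 = LOW, w11 = HIGH, w17 = LOW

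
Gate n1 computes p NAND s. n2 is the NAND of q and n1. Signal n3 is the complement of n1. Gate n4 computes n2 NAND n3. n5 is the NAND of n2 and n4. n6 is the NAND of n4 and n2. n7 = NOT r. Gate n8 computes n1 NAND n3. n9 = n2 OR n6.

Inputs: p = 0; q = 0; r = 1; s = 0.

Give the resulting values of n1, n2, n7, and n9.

n1 = 1; n2 = 1; n7 = 0; n9 = 1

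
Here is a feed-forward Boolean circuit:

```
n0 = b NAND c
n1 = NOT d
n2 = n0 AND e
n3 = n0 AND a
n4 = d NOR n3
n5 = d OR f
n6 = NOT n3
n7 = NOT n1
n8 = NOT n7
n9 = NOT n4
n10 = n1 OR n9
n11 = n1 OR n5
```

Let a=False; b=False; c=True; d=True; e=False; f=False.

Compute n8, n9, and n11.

n8 = False  n9 = True  n11 = True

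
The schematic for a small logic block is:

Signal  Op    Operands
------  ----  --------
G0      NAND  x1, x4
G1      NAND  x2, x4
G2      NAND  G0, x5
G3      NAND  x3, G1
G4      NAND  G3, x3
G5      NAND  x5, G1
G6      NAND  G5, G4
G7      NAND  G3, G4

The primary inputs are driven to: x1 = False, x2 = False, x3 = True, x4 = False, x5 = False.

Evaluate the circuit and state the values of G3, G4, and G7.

G3 = False  G4 = True  G7 = True

G1 = x2 NAND x4 = False NAND False = True
G3 = x3 NAND G1 = True NAND True = False
G4 = G3 NAND x3 = False NAND True = True
G7 = G3 NAND G4 = False NAND True = True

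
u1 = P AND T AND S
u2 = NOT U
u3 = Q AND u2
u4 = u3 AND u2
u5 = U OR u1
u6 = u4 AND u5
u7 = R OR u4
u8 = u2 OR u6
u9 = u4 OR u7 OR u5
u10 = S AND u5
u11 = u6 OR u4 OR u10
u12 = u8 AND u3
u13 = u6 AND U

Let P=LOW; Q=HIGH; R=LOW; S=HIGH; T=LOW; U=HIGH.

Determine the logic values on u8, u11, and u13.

u1 = P AND T AND S = LOW AND LOW AND HIGH = LOW
u2 = NOT U = NOT HIGH = LOW
u3 = Q AND u2 = HIGH AND LOW = LOW
u4 = u3 AND u2 = LOW AND LOW = LOW
u5 = U OR u1 = HIGH OR LOW = HIGH
u6 = u4 AND u5 = LOW AND HIGH = LOW
u8 = u2 OR u6 = LOW OR LOW = LOW
u10 = S AND u5 = HIGH AND HIGH = HIGH
u11 = u6 OR u4 OR u10 = LOW OR LOW OR HIGH = HIGH
u13 = u6 AND U = LOW AND HIGH = LOW

u8 = LOW, u11 = HIGH, u13 = LOW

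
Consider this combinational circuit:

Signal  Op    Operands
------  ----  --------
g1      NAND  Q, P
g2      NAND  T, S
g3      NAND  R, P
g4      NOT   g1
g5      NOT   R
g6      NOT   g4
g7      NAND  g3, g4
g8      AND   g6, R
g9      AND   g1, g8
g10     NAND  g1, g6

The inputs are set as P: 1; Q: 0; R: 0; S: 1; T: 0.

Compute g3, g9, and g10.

g3 = 1, g9 = 0, g10 = 0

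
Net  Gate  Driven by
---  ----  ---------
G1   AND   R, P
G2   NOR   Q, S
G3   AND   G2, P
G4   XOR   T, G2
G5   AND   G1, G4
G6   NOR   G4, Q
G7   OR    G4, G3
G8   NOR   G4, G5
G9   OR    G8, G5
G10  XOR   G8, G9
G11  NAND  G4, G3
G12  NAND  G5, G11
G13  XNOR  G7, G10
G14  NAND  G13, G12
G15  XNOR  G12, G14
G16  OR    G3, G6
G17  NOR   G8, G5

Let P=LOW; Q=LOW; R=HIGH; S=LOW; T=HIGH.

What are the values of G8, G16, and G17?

G1 = R AND P = HIGH AND LOW = LOW
G2 = Q NOR S = LOW NOR LOW = HIGH
G3 = G2 AND P = HIGH AND LOW = LOW
G4 = T XOR G2 = HIGH XOR HIGH = LOW
G5 = G1 AND G4 = LOW AND LOW = LOW
G6 = G4 NOR Q = LOW NOR LOW = HIGH
G8 = G4 NOR G5 = LOW NOR LOW = HIGH
G16 = G3 OR G6 = LOW OR HIGH = HIGH
G17 = G8 NOR G5 = HIGH NOR LOW = LOW

G8 = HIGH; G16 = HIGH; G17 = LOW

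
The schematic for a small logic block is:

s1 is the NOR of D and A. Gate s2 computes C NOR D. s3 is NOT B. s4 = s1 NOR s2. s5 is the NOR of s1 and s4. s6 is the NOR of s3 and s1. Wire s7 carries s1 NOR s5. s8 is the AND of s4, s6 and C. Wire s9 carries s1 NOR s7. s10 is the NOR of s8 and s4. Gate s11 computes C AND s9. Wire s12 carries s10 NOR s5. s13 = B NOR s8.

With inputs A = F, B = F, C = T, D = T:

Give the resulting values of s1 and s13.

s1 = D NOR A = T NOR F = F
s2 = C NOR D = T NOR T = F
s3 = NOT B = NOT F = T
s4 = s1 NOR s2 = F NOR F = T
s6 = s3 NOR s1 = T NOR F = F
s8 = s4 AND s6 AND C = T AND F AND T = F
s13 = B NOR s8 = F NOR F = T

s1 = F, s13 = T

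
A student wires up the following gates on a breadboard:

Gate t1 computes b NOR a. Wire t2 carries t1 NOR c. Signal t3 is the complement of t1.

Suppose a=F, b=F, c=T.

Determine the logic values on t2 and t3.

t2 = F  t3 = F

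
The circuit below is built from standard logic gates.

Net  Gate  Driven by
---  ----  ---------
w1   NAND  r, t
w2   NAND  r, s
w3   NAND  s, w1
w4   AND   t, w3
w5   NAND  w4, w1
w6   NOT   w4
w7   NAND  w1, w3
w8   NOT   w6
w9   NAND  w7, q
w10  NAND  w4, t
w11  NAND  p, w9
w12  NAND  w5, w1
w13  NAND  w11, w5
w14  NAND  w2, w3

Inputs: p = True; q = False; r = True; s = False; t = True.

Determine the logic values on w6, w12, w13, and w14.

w6 = False  w12 = True  w13 = True  w14 = False

w1 = r NAND t = True NAND True = False
w2 = r NAND s = True NAND False = True
w3 = s NAND w1 = False NAND False = True
w4 = t AND w3 = True AND True = True
w5 = w4 NAND w1 = True NAND False = True
w6 = NOT w4 = NOT True = False
w7 = w1 NAND w3 = False NAND True = True
w9 = w7 NAND q = True NAND False = True
w11 = p NAND w9 = True NAND True = False
w12 = w5 NAND w1 = True NAND False = True
w13 = w11 NAND w5 = False NAND True = True
w14 = w2 NAND w3 = True NAND True = False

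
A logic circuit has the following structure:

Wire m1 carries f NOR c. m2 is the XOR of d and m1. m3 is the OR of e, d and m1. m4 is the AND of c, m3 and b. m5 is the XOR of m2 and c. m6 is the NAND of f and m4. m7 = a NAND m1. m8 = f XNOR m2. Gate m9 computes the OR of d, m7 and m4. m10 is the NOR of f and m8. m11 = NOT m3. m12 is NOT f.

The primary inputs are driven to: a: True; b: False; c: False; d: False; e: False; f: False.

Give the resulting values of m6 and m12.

m1 = f NOR c = False NOR False = True
m3 = e OR d OR m1 = False OR False OR True = True
m4 = c AND m3 AND b = False AND True AND False = False
m6 = f NAND m4 = False NAND False = True
m12 = NOT f = NOT False = True

m6 = True, m12 = True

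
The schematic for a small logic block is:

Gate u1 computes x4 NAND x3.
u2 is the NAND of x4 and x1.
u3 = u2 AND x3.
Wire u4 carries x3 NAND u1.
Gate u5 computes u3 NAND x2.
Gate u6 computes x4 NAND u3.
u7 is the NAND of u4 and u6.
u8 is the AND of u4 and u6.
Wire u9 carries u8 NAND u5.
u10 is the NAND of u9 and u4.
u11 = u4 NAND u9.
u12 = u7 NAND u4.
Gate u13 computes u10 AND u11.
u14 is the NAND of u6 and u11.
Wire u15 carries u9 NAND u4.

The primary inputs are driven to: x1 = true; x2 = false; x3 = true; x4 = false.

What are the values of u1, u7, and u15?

u1 = true, u7 = true, u15 = true

u1 = x4 NAND x3 = false NAND true = true
u2 = x4 NAND x1 = false NAND true = true
u3 = u2 AND x3 = true AND true = true
u4 = x3 NAND u1 = true NAND true = false
u5 = u3 NAND x2 = true NAND false = true
u6 = x4 NAND u3 = false NAND true = true
u7 = u4 NAND u6 = false NAND true = true
u8 = u4 AND u6 = false AND true = false
u9 = u8 NAND u5 = false NAND true = true
u15 = u9 NAND u4 = true NAND false = true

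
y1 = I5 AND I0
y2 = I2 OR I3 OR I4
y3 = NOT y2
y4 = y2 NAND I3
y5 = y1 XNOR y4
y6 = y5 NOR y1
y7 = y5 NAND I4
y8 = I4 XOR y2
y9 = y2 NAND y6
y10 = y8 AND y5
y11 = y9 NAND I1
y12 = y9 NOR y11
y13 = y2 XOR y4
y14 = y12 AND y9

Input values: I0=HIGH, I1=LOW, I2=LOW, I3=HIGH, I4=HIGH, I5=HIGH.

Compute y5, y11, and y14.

y5 = LOW, y11 = HIGH, y14 = LOW

y1 = I5 AND I0 = HIGH AND HIGH = HIGH
y2 = I2 OR I3 OR I4 = LOW OR HIGH OR HIGH = HIGH
y4 = y2 NAND I3 = HIGH NAND HIGH = LOW
y5 = y1 XNOR y4 = HIGH XNOR LOW = LOW
y6 = y5 NOR y1 = LOW NOR HIGH = LOW
y9 = y2 NAND y6 = HIGH NAND LOW = HIGH
y11 = y9 NAND I1 = HIGH NAND LOW = HIGH
y12 = y9 NOR y11 = HIGH NOR HIGH = LOW
y14 = y12 AND y9 = LOW AND HIGH = LOW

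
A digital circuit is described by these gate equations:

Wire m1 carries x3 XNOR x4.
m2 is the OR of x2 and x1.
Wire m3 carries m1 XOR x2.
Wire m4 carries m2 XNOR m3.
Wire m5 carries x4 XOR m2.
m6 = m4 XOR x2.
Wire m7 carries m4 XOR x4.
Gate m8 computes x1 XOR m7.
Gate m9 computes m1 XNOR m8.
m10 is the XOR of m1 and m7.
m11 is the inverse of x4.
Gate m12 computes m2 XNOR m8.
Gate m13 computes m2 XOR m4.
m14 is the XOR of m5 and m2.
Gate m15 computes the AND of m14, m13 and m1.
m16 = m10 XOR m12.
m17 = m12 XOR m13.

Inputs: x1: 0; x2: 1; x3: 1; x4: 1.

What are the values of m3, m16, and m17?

m1 = x3 XNOR x4 = 1 XNOR 1 = 1
m2 = x2 OR x1 = 1 OR 0 = 1
m3 = m1 XOR x2 = 1 XOR 1 = 0
m4 = m2 XNOR m3 = 1 XNOR 0 = 0
m7 = m4 XOR x4 = 0 XOR 1 = 1
m8 = x1 XOR m7 = 0 XOR 1 = 1
m10 = m1 XOR m7 = 1 XOR 1 = 0
m12 = m2 XNOR m8 = 1 XNOR 1 = 1
m13 = m2 XOR m4 = 1 XOR 0 = 1
m16 = m10 XOR m12 = 0 XOR 1 = 1
m17 = m12 XOR m13 = 1 XOR 1 = 0

m3 = 0; m16 = 1; m17 = 0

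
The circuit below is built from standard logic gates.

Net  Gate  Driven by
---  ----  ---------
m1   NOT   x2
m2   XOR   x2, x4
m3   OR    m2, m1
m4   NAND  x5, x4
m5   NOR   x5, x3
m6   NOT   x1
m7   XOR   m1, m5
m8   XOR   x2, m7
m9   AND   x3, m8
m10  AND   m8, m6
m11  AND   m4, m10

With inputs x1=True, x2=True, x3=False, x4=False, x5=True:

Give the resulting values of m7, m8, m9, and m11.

m1 = NOT x2 = NOT True = False
m4 = x5 NAND x4 = True NAND False = True
m5 = x5 NOR x3 = True NOR False = False
m6 = NOT x1 = NOT True = False
m7 = m1 XOR m5 = False XOR False = False
m8 = x2 XOR m7 = True XOR False = True
m9 = x3 AND m8 = False AND True = False
m10 = m8 AND m6 = True AND False = False
m11 = m4 AND m10 = True AND False = False

m7 = False  m8 = True  m9 = False  m11 = False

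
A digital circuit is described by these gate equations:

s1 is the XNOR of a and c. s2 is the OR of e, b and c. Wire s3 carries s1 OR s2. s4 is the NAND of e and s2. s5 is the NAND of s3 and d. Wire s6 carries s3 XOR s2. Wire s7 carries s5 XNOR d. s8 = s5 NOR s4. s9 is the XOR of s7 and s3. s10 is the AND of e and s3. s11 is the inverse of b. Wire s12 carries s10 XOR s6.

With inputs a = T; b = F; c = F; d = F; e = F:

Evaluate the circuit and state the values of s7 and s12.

s7 = F, s12 = F

s1 = a XNOR c = T XNOR F = F
s2 = e OR b OR c = F OR F OR F = F
s3 = s1 OR s2 = F OR F = F
s5 = s3 NAND d = F NAND F = T
s6 = s3 XOR s2 = F XOR F = F
s7 = s5 XNOR d = T XNOR F = F
s10 = e AND s3 = F AND F = F
s12 = s10 XOR s6 = F XOR F = F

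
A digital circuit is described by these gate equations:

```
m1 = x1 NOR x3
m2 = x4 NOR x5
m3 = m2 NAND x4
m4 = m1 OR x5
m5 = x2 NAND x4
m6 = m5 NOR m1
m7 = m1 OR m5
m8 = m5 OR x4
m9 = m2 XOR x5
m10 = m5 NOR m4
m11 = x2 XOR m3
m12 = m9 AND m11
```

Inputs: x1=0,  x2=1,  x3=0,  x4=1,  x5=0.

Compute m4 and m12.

m4 = 1, m12 = 0

m1 = x1 NOR x3 = 0 NOR 0 = 1
m2 = x4 NOR x5 = 1 NOR 0 = 0
m3 = m2 NAND x4 = 0 NAND 1 = 1
m4 = m1 OR x5 = 1 OR 0 = 1
m9 = m2 XOR x5 = 0 XOR 0 = 0
m11 = x2 XOR m3 = 1 XOR 1 = 0
m12 = m9 AND m11 = 0 AND 0 = 0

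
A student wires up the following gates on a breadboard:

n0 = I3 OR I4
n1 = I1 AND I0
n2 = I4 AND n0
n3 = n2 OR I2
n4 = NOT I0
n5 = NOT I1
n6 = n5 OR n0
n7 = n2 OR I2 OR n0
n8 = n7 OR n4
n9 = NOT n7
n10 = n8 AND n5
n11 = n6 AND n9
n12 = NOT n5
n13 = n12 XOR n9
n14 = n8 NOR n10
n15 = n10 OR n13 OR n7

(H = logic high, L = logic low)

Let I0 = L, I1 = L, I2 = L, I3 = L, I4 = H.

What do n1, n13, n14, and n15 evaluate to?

n1 = L, n13 = L, n14 = L, n15 = H

n0 = I3 OR I4 = L OR H = H
n1 = I1 AND I0 = L AND L = L
n2 = I4 AND n0 = H AND H = H
n4 = NOT I0 = NOT L = H
n5 = NOT I1 = NOT L = H
n7 = n2 OR I2 OR n0 = H OR L OR H = H
n8 = n7 OR n4 = H OR H = H
n9 = NOT n7 = NOT H = L
n10 = n8 AND n5 = H AND H = H
n12 = NOT n5 = NOT H = L
n13 = n12 XOR n9 = L XOR L = L
n14 = n8 NOR n10 = H NOR H = L
n15 = n10 OR n13 OR n7 = H OR L OR H = H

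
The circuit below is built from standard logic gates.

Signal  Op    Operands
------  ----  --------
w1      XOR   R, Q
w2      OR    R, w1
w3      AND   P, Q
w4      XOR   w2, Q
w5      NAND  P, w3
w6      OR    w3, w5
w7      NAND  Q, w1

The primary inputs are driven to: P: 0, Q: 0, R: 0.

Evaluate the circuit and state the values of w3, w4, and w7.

w1 = R XOR Q = 0 XOR 0 = 0
w2 = R OR w1 = 0 OR 0 = 0
w3 = P AND Q = 0 AND 0 = 0
w4 = w2 XOR Q = 0 XOR 0 = 0
w7 = Q NAND w1 = 0 NAND 0 = 1

w3 = 0, w4 = 0, w7 = 1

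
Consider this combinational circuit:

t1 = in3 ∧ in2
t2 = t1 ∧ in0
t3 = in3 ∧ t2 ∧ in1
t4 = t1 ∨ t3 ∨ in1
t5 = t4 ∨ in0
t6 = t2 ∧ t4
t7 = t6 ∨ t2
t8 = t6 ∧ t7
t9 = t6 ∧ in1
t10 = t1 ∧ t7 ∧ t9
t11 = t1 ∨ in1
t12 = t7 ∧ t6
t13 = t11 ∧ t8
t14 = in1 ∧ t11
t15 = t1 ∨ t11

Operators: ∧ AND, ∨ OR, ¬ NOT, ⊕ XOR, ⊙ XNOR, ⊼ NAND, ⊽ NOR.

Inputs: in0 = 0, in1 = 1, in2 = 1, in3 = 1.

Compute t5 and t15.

t1 = in3 AND in2 = 1 AND 1 = 1
t2 = t1 AND in0 = 1 AND 0 = 0
t3 = in3 AND t2 AND in1 = 1 AND 0 AND 1 = 0
t4 = t1 OR t3 OR in1 = 1 OR 0 OR 1 = 1
t5 = t4 OR in0 = 1 OR 0 = 1
t11 = t1 OR in1 = 1 OR 1 = 1
t15 = t1 OR t11 = 1 OR 1 = 1

t5 = 1; t15 = 1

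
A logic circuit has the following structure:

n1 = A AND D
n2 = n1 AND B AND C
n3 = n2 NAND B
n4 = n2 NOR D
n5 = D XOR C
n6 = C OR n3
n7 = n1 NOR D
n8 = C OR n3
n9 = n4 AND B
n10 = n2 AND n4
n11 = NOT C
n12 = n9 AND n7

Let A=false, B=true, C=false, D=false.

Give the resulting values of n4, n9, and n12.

n1 = A AND D = false AND false = false
n2 = n1 AND B AND C = false AND true AND false = false
n4 = n2 NOR D = false NOR false = true
n7 = n1 NOR D = false NOR false = true
n9 = n4 AND B = true AND true = true
n12 = n9 AND n7 = true AND true = true

n4 = true  n9 = true  n12 = true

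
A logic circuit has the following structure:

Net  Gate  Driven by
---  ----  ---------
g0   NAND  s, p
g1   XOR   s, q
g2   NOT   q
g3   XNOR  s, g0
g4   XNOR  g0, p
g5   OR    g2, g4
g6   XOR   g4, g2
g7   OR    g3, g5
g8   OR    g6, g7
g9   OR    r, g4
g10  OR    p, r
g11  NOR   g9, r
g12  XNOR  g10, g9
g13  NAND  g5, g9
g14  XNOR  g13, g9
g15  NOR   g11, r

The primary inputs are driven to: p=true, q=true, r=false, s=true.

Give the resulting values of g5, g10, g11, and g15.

g0 = s NAND p = true NAND true = false
g2 = NOT q = NOT true = false
g4 = g0 XNOR p = false XNOR true = false
g5 = g2 OR g4 = false OR false = false
g9 = r OR g4 = false OR false = false
g10 = p OR r = true OR false = true
g11 = g9 NOR r = false NOR false = true
g15 = g11 NOR r = true NOR false = false

g5 = false, g10 = true, g11 = true, g15 = false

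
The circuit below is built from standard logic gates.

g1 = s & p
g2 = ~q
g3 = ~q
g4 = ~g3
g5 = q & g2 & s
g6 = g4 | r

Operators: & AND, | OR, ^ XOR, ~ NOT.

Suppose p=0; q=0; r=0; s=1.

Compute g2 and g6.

g2 = 1; g6 = 0

g2 = NOT q = NOT 0 = 1
g3 = NOT q = NOT 0 = 1
g4 = NOT g3 = NOT 1 = 0
g6 = g4 OR r = 0 OR 0 = 0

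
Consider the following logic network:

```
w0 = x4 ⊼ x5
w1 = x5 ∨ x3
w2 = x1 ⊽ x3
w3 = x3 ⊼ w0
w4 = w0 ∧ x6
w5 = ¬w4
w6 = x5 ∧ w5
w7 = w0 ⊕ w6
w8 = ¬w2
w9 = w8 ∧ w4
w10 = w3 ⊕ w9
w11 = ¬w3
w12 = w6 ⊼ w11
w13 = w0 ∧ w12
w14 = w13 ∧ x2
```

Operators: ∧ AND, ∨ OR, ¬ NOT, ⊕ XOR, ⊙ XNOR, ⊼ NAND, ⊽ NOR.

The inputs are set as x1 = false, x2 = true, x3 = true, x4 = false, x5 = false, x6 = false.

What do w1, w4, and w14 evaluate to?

w1 = true; w4 = false; w14 = true

w0 = x4 NAND x5 = false NAND false = true
w1 = x5 OR x3 = false OR true = true
w3 = x3 NAND w0 = true NAND true = false
w4 = w0 AND x6 = true AND false = false
w5 = NOT w4 = NOT false = true
w6 = x5 AND w5 = false AND true = false
w11 = NOT w3 = NOT false = true
w12 = w6 NAND w11 = false NAND true = true
w13 = w0 AND w12 = true AND true = true
w14 = w13 AND x2 = true AND true = true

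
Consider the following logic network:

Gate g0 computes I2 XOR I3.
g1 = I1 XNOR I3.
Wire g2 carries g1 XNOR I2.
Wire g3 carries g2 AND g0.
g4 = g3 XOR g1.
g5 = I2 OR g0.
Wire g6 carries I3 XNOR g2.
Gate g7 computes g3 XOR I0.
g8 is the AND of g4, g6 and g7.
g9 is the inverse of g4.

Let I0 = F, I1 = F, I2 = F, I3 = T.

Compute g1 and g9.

g1 = F, g9 = F

g0 = I2 XOR I3 = F XOR T = T
g1 = I1 XNOR I3 = F XNOR T = F
g2 = g1 XNOR I2 = F XNOR F = T
g3 = g2 AND g0 = T AND T = T
g4 = g3 XOR g1 = T XOR F = T
g9 = NOT g4 = NOT T = F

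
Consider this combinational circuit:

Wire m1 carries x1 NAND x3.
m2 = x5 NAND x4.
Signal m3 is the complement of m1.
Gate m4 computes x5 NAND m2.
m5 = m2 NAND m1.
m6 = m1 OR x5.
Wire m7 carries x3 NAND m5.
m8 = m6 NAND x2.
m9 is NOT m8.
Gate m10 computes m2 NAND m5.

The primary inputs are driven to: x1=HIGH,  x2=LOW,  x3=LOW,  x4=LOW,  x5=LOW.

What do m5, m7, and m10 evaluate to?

m5 = LOW, m7 = HIGH, m10 = HIGH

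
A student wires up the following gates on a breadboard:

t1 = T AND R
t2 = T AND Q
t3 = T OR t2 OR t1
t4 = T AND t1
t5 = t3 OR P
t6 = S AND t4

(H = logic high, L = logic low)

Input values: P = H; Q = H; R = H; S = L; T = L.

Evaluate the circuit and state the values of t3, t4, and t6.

t1 = T AND R = L AND H = L
t2 = T AND Q = L AND H = L
t3 = T OR t2 OR t1 = L OR L OR L = L
t4 = T AND t1 = L AND L = L
t6 = S AND t4 = L AND L = L

t3 = L, t4 = L, t6 = L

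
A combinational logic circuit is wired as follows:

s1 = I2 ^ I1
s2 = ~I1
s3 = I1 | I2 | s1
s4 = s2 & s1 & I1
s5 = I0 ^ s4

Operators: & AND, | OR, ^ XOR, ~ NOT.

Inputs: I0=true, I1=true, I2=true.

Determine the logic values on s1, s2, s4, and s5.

s1 = false; s2 = false; s4 = false; s5 = true

s1 = I2 XOR I1 = true XOR true = false
s2 = NOT I1 = NOT true = false
s4 = s2 AND s1 AND I1 = false AND false AND true = false
s5 = I0 XOR s4 = true XOR false = true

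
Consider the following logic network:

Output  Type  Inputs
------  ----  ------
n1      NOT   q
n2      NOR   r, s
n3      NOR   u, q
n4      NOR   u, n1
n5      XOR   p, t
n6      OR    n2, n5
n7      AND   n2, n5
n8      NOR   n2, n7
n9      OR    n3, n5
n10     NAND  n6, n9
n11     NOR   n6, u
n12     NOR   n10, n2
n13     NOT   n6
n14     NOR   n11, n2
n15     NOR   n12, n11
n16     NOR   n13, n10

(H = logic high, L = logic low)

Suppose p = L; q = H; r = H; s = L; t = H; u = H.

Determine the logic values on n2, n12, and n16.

n2 = r NOR s = H NOR L = L
n3 = u NOR q = H NOR H = L
n5 = p XOR t = L XOR H = H
n6 = n2 OR n5 = L OR H = H
n9 = n3 OR n5 = L OR H = H
n10 = n6 NAND n9 = H NAND H = L
n12 = n10 NOR n2 = L NOR L = H
n13 = NOT n6 = NOT H = L
n16 = n13 NOR n10 = L NOR L = H

n2 = L, n12 = H, n16 = H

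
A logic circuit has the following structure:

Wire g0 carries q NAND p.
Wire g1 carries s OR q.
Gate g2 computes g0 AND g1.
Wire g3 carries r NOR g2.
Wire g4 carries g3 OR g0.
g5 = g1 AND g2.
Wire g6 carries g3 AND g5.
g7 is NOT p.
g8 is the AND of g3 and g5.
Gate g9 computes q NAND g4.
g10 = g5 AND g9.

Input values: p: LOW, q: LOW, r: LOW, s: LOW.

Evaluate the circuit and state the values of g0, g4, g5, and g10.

g0 = q NAND p = LOW NAND LOW = HIGH
g1 = s OR q = LOW OR LOW = LOW
g2 = g0 AND g1 = HIGH AND LOW = LOW
g3 = r NOR g2 = LOW NOR LOW = HIGH
g4 = g3 OR g0 = HIGH OR HIGH = HIGH
g5 = g1 AND g2 = LOW AND LOW = LOW
g9 = q NAND g4 = LOW NAND HIGH = HIGH
g10 = g5 AND g9 = LOW AND HIGH = LOW

g0 = HIGH, g4 = HIGH, g5 = LOW, g10 = LOW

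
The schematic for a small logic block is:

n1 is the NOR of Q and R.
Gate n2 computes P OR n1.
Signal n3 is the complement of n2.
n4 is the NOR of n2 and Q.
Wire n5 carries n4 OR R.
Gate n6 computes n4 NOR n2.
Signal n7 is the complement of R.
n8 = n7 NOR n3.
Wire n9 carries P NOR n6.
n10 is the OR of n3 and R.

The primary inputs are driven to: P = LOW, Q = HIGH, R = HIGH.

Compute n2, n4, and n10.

n1 = Q NOR R = HIGH NOR HIGH = LOW
n2 = P OR n1 = LOW OR LOW = LOW
n3 = NOT n2 = NOT LOW = HIGH
n4 = n2 NOR Q = LOW NOR HIGH = LOW
n10 = n3 OR R = HIGH OR HIGH = HIGH

n2 = LOW; n4 = LOW; n10 = HIGH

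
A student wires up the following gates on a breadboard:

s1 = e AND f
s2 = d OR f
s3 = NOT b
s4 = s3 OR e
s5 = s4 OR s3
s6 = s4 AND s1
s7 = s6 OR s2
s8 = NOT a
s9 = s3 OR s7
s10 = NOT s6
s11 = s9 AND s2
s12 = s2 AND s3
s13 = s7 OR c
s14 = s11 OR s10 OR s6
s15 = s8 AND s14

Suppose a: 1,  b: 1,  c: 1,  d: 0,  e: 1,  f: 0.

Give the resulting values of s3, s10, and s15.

s1 = e AND f = 1 AND 0 = 0
s2 = d OR f = 0 OR 0 = 0
s3 = NOT b = NOT 1 = 0
s4 = s3 OR e = 0 OR 1 = 1
s6 = s4 AND s1 = 1 AND 0 = 0
s7 = s6 OR s2 = 0 OR 0 = 0
s8 = NOT a = NOT 1 = 0
s9 = s3 OR s7 = 0 OR 0 = 0
s10 = NOT s6 = NOT 0 = 1
s11 = s9 AND s2 = 0 AND 0 = 0
s14 = s11 OR s10 OR s6 = 0 OR 1 OR 0 = 1
s15 = s8 AND s14 = 0 AND 1 = 0

s3 = 0  s10 = 1  s15 = 0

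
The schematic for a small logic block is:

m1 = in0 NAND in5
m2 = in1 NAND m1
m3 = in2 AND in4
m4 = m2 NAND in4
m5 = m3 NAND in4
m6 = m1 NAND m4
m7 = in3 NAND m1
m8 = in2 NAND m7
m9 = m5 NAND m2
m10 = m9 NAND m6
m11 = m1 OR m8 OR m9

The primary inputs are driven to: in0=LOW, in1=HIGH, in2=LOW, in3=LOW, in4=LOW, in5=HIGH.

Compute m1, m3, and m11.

m1 = in0 NAND in5 = LOW NAND HIGH = HIGH
m2 = in1 NAND m1 = HIGH NAND HIGH = LOW
m3 = in2 AND in4 = LOW AND LOW = LOW
m5 = m3 NAND in4 = LOW NAND LOW = HIGH
m7 = in3 NAND m1 = LOW NAND HIGH = HIGH
m8 = in2 NAND m7 = LOW NAND HIGH = HIGH
m9 = m5 NAND m2 = HIGH NAND LOW = HIGH
m11 = m1 OR m8 OR m9 = HIGH OR HIGH OR HIGH = HIGH

m1 = HIGH, m3 = LOW, m11 = HIGH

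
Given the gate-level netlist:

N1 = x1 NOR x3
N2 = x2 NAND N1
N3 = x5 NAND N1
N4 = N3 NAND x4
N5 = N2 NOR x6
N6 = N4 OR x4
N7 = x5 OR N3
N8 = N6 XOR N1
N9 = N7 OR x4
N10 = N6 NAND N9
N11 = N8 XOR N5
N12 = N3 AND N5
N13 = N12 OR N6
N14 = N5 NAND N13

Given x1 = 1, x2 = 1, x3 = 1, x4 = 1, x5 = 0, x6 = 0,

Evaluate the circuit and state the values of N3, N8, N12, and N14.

N1 = x1 NOR x3 = 1 NOR 1 = 0
N2 = x2 NAND N1 = 1 NAND 0 = 1
N3 = x5 NAND N1 = 0 NAND 0 = 1
N4 = N3 NAND x4 = 1 NAND 1 = 0
N5 = N2 NOR x6 = 1 NOR 0 = 0
N6 = N4 OR x4 = 0 OR 1 = 1
N8 = N6 XOR N1 = 1 XOR 0 = 1
N12 = N3 AND N5 = 1 AND 0 = 0
N13 = N12 OR N6 = 0 OR 1 = 1
N14 = N5 NAND N13 = 0 NAND 1 = 1

N3 = 1  N8 = 1  N12 = 0  N14 = 1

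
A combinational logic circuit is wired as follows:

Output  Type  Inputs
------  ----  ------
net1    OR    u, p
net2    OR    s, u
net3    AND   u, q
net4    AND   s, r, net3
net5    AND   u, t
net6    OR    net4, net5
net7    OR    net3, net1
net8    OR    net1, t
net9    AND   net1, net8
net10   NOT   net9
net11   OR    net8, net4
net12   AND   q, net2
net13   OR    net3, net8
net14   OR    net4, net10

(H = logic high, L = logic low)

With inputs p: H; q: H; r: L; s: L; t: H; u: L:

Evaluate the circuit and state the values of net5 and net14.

net5 = L, net14 = L

net1 = u OR p = L OR H = H
net3 = u AND q = L AND H = L
net4 = s AND r AND net3 = L AND L AND L = L
net5 = u AND t = L AND H = L
net8 = net1 OR t = H OR H = H
net9 = net1 AND net8 = H AND H = H
net10 = NOT net9 = NOT H = L
net14 = net4 OR net10 = L OR L = L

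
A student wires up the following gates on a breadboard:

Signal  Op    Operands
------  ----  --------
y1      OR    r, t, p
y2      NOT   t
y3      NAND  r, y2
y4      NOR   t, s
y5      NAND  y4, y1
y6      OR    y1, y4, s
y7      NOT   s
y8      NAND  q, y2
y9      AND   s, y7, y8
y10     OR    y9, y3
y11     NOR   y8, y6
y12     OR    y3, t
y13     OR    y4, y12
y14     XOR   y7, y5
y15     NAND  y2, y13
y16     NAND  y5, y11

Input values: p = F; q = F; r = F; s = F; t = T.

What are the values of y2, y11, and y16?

y1 = r OR t OR p = F OR T OR F = T
y2 = NOT t = NOT T = F
y4 = t NOR s = T NOR F = F
y5 = y4 NAND y1 = F NAND T = T
y6 = y1 OR y4 OR s = T OR F OR F = T
y8 = q NAND y2 = F NAND F = T
y11 = y8 NOR y6 = T NOR T = F
y16 = y5 NAND y11 = T NAND F = T

y2 = F, y11 = F, y16 = T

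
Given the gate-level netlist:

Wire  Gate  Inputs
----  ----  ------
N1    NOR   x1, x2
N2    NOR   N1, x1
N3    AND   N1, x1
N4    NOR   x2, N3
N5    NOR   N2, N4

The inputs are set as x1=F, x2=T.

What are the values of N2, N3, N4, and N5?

N1 = x1 NOR x2 = F NOR T = F
N2 = N1 NOR x1 = F NOR F = T
N3 = N1 AND x1 = F AND F = F
N4 = x2 NOR N3 = T NOR F = F
N5 = N2 NOR N4 = T NOR F = F

N2 = T  N3 = F  N4 = F  N5 = F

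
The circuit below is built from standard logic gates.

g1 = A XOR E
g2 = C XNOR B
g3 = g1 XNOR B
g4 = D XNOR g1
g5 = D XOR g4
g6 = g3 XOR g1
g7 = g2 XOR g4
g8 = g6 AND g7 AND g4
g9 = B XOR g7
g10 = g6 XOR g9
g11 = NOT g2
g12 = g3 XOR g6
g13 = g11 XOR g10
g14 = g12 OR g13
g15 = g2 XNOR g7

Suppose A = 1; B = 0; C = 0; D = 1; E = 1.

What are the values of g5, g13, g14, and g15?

g1 = A XOR E = 1 XOR 1 = 0
g2 = C XNOR B = 0 XNOR 0 = 1
g3 = g1 XNOR B = 0 XNOR 0 = 1
g4 = D XNOR g1 = 1 XNOR 0 = 0
g5 = D XOR g4 = 1 XOR 0 = 1
g6 = g3 XOR g1 = 1 XOR 0 = 1
g7 = g2 XOR g4 = 1 XOR 0 = 1
g9 = B XOR g7 = 0 XOR 1 = 1
g10 = g6 XOR g9 = 1 XOR 1 = 0
g11 = NOT g2 = NOT 1 = 0
g12 = g3 XOR g6 = 1 XOR 1 = 0
g13 = g11 XOR g10 = 0 XOR 0 = 0
g14 = g12 OR g13 = 0 OR 0 = 0
g15 = g2 XNOR g7 = 1 XNOR 1 = 1

g5 = 1; g13 = 0; g14 = 0; g15 = 1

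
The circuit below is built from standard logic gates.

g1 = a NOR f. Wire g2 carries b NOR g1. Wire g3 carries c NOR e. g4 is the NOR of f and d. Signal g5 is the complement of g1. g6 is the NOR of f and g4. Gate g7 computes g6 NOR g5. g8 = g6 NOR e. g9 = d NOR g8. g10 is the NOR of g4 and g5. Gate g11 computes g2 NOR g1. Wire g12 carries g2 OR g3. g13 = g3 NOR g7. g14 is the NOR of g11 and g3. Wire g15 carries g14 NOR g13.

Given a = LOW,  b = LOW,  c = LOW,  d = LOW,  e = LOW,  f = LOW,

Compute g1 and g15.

g1 = a NOR f = LOW NOR LOW = HIGH
g2 = b NOR g1 = LOW NOR HIGH = LOW
g3 = c NOR e = LOW NOR LOW = HIGH
g4 = f NOR d = LOW NOR LOW = HIGH
g5 = NOT g1 = NOT HIGH = LOW
g6 = f NOR g4 = LOW NOR HIGH = LOW
g7 = g6 NOR g5 = LOW NOR LOW = HIGH
g11 = g2 NOR g1 = LOW NOR HIGH = LOW
g13 = g3 NOR g7 = HIGH NOR HIGH = LOW
g14 = g11 NOR g3 = LOW NOR HIGH = LOW
g15 = g14 NOR g13 = LOW NOR LOW = HIGH

g1 = HIGH, g15 = HIGH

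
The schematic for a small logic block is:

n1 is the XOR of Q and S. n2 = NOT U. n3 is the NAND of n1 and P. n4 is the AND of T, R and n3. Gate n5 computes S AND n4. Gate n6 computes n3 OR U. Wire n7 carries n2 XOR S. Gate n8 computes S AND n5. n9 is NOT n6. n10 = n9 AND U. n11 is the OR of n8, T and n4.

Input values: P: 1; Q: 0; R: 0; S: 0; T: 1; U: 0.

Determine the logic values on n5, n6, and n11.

n5 = 0; n6 = 1; n11 = 1

n1 = Q XOR S = 0 XOR 0 = 0
n3 = n1 NAND P = 0 NAND 1 = 1
n4 = T AND R AND n3 = 1 AND 0 AND 1 = 0
n5 = S AND n4 = 0 AND 0 = 0
n6 = n3 OR U = 1 OR 0 = 1
n8 = S AND n5 = 0 AND 0 = 0
n11 = n8 OR T OR n4 = 0 OR 1 OR 0 = 1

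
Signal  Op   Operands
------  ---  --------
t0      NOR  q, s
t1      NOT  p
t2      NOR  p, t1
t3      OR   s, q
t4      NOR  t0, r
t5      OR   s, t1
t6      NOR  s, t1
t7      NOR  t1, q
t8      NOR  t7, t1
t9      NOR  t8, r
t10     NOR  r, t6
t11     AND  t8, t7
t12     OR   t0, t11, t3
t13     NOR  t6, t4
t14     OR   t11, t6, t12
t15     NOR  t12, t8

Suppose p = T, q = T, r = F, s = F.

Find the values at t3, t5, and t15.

t0 = q NOR s = T NOR F = F
t1 = NOT p = NOT T = F
t3 = s OR q = F OR T = T
t5 = s OR t1 = F OR F = F
t7 = t1 NOR q = F NOR T = F
t8 = t7 NOR t1 = F NOR F = T
t11 = t8 AND t7 = T AND F = F
t12 = t0 OR t11 OR t3 = F OR F OR T = T
t15 = t12 NOR t8 = T NOR T = F

t3 = T, t5 = F, t15 = F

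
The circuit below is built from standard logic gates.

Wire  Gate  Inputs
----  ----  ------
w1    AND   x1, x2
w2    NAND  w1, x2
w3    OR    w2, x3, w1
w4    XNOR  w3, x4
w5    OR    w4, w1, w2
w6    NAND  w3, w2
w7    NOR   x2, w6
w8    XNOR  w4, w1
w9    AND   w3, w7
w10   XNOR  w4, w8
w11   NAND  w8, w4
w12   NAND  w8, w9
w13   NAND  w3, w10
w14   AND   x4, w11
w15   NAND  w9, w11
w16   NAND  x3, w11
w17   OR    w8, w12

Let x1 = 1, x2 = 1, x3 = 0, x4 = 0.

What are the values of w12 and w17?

w1 = x1 AND x2 = 1 AND 1 = 1
w2 = w1 NAND x2 = 1 NAND 1 = 0
w3 = w2 OR x3 OR w1 = 0 OR 0 OR 1 = 1
w4 = w3 XNOR x4 = 1 XNOR 0 = 0
w6 = w3 NAND w2 = 1 NAND 0 = 1
w7 = x2 NOR w6 = 1 NOR 1 = 0
w8 = w4 XNOR w1 = 0 XNOR 1 = 0
w9 = w3 AND w7 = 1 AND 0 = 0
w12 = w8 NAND w9 = 0 NAND 0 = 1
w17 = w8 OR w12 = 0 OR 1 = 1

w12 = 1; w17 = 1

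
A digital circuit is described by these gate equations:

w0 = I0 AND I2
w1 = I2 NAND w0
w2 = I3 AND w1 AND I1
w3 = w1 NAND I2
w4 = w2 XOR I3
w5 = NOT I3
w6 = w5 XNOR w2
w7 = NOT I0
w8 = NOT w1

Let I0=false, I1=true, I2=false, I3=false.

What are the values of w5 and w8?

w0 = I0 AND I2 = false AND false = false
w1 = I2 NAND w0 = false NAND false = true
w5 = NOT I3 = NOT false = true
w8 = NOT w1 = NOT true = false

w5 = true; w8 = false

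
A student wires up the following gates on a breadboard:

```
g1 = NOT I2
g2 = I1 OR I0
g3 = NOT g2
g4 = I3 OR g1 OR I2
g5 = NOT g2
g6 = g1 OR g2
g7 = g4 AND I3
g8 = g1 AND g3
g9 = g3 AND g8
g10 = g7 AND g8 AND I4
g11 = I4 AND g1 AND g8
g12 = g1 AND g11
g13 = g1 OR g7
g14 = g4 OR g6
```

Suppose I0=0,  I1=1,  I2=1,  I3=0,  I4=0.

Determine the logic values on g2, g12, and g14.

g1 = NOT I2 = NOT 1 = 0
g2 = I1 OR I0 = 1 OR 0 = 1
g3 = NOT g2 = NOT 1 = 0
g4 = I3 OR g1 OR I2 = 0 OR 0 OR 1 = 1
g6 = g1 OR g2 = 0 OR 1 = 1
g8 = g1 AND g3 = 0 AND 0 = 0
g11 = I4 AND g1 AND g8 = 0 AND 0 AND 0 = 0
g12 = g1 AND g11 = 0 AND 0 = 0
g14 = g4 OR g6 = 1 OR 1 = 1

g2 = 1  g12 = 0  g14 = 1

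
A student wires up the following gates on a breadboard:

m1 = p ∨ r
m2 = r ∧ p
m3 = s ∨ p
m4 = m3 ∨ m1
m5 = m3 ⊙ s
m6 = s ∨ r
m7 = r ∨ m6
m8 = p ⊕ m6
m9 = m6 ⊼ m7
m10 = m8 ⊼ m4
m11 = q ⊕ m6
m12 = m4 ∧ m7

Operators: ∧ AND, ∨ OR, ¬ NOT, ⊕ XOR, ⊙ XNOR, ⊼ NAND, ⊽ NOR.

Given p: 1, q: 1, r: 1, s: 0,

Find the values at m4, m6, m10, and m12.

m4 = 1, m6 = 1, m10 = 1, m12 = 1

m1 = p OR r = 1 OR 1 = 1
m3 = s OR p = 0 OR 1 = 1
m4 = m3 OR m1 = 1 OR 1 = 1
m6 = s OR r = 0 OR 1 = 1
m7 = r OR m6 = 1 OR 1 = 1
m8 = p XOR m6 = 1 XOR 1 = 0
m10 = m8 NAND m4 = 0 NAND 1 = 1
m12 = m4 AND m7 = 1 AND 1 = 1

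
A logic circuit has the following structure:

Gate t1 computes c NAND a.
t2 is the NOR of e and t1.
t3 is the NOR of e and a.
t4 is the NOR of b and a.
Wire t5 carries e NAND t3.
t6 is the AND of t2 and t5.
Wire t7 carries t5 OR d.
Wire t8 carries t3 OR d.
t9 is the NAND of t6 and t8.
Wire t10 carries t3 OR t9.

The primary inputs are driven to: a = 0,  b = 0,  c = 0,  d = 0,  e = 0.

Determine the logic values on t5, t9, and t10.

t1 = c NAND a = 0 NAND 0 = 1
t2 = e NOR t1 = 0 NOR 1 = 0
t3 = e NOR a = 0 NOR 0 = 1
t5 = e NAND t3 = 0 NAND 1 = 1
t6 = t2 AND t5 = 0 AND 1 = 0
t8 = t3 OR d = 1 OR 0 = 1
t9 = t6 NAND t8 = 0 NAND 1 = 1
t10 = t3 OR t9 = 1 OR 1 = 1

t5 = 1; t9 = 1; t10 = 1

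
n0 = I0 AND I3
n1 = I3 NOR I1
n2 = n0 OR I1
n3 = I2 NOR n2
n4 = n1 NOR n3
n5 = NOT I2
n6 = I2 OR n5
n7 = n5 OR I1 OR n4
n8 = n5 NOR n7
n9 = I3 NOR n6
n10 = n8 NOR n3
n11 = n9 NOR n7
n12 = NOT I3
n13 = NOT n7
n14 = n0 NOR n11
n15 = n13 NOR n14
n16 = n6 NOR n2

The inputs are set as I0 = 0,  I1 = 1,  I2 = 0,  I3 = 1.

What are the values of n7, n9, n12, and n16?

n0 = I0 AND I3 = 0 AND 1 = 0
n1 = I3 NOR I1 = 1 NOR 1 = 0
n2 = n0 OR I1 = 0 OR 1 = 1
n3 = I2 NOR n2 = 0 NOR 1 = 0
n4 = n1 NOR n3 = 0 NOR 0 = 1
n5 = NOT I2 = NOT 0 = 1
n6 = I2 OR n5 = 0 OR 1 = 1
n7 = n5 OR I1 OR n4 = 1 OR 1 OR 1 = 1
n9 = I3 NOR n6 = 1 NOR 1 = 0
n12 = NOT I3 = NOT 1 = 0
n16 = n6 NOR n2 = 1 NOR 1 = 0

n7 = 1, n9 = 0, n12 = 0, n16 = 0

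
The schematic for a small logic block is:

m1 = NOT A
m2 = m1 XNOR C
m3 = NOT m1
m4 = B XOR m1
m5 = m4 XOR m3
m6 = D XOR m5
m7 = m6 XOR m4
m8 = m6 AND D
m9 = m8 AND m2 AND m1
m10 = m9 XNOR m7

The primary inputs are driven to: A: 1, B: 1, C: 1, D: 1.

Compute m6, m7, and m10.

m6 = 1, m7 = 0, m10 = 1

m1 = NOT A = NOT 1 = 0
m2 = m1 XNOR C = 0 XNOR 1 = 0
m3 = NOT m1 = NOT 0 = 1
m4 = B XOR m1 = 1 XOR 0 = 1
m5 = m4 XOR m3 = 1 XOR 1 = 0
m6 = D XOR m5 = 1 XOR 0 = 1
m7 = m6 XOR m4 = 1 XOR 1 = 0
m8 = m6 AND D = 1 AND 1 = 1
m9 = m8 AND m2 AND m1 = 1 AND 0 AND 0 = 0
m10 = m9 XNOR m7 = 0 XNOR 0 = 1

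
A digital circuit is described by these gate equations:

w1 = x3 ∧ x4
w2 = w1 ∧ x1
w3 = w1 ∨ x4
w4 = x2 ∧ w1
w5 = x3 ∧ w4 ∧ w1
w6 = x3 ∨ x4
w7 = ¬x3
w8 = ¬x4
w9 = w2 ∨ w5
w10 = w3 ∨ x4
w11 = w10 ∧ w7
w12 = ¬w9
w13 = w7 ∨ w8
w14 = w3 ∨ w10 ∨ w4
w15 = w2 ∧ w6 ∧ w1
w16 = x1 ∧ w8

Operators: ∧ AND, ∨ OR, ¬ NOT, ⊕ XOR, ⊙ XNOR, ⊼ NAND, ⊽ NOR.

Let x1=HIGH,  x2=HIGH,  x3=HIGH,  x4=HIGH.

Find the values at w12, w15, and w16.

w1 = x3 AND x4 = HIGH AND HIGH = HIGH
w2 = w1 AND x1 = HIGH AND HIGH = HIGH
w4 = x2 AND w1 = HIGH AND HIGH = HIGH
w5 = x3 AND w4 AND w1 = HIGH AND HIGH AND HIGH = HIGH
w6 = x3 OR x4 = HIGH OR HIGH = HIGH
w8 = NOT x4 = NOT HIGH = LOW
w9 = w2 OR w5 = HIGH OR HIGH = HIGH
w12 = NOT w9 = NOT HIGH = LOW
w15 = w2 AND w6 AND w1 = HIGH AND HIGH AND HIGH = HIGH
w16 = x1 AND w8 = HIGH AND LOW = LOW

w12 = LOW  w15 = HIGH  w16 = LOW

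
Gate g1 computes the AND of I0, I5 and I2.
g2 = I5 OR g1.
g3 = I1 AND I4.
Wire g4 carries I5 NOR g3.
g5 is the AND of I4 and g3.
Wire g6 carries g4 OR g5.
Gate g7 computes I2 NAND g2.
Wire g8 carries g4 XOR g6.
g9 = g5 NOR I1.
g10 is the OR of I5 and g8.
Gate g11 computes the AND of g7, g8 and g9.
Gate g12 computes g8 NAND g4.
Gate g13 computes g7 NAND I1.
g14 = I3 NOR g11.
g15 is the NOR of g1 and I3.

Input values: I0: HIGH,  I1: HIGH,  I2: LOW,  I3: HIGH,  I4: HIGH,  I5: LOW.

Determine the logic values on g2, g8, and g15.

g1 = I0 AND I5 AND I2 = HIGH AND LOW AND LOW = LOW
g2 = I5 OR g1 = LOW OR LOW = LOW
g3 = I1 AND I4 = HIGH AND HIGH = HIGH
g4 = I5 NOR g3 = LOW NOR HIGH = LOW
g5 = I4 AND g3 = HIGH AND HIGH = HIGH
g6 = g4 OR g5 = LOW OR HIGH = HIGH
g8 = g4 XOR g6 = LOW XOR HIGH = HIGH
g15 = g1 NOR I3 = LOW NOR HIGH = LOW

g2 = LOW  g8 = HIGH  g15 = LOW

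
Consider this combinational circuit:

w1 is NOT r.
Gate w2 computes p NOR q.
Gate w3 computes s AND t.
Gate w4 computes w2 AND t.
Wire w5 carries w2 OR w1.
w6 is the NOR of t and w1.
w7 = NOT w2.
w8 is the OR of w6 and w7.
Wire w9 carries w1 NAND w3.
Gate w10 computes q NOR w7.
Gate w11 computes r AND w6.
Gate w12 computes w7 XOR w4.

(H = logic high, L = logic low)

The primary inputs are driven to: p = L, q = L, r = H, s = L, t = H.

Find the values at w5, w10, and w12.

w5 = H; w10 = H; w12 = H

w1 = NOT r = NOT H = L
w2 = p NOR q = L NOR L = H
w4 = w2 AND t = H AND H = H
w5 = w2 OR w1 = H OR L = H
w7 = NOT w2 = NOT H = L
w10 = q NOR w7 = L NOR L = H
w12 = w7 XOR w4 = L XOR H = H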